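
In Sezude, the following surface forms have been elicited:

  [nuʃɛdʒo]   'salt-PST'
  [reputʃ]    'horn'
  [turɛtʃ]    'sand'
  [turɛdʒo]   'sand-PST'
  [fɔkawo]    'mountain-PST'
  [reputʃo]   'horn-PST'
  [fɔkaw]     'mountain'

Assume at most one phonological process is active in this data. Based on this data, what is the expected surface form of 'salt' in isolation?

In [turɛtʃ] and [turɛdʒo] the final segment of 'sand' alternates: [tʃ] ~ [dʒ].
If /tʃ/ were underlying and a rule turned it into [dʒ] before the PST suffix, 'horn' would also alternate; but it has [tʃ] in both [reputʃ] and [reputʃo].
The alternation reflects word-final obstruent devoicing: voiced obstruents become voiceless word-finally. /dʒ/ is underlying.
The one attested form of 'salt', [nuʃɛdʒo], shows underlying /nuʃɛdʒ/. Applying the same rule word-finally gives [nuʃɛtʃ].

[nuʃɛtʃ]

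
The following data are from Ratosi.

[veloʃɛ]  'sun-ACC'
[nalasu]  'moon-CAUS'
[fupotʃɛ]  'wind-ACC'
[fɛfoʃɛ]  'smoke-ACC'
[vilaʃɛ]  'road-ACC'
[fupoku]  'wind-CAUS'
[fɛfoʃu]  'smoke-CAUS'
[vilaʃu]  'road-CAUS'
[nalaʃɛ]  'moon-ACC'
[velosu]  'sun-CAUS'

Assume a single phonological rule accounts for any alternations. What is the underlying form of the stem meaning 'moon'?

In [nalasu] and [nalaʃɛ] the final segment of 'moon' alternates: [s] ~ [ʃ].
The stem 'road' ([vilaʃu], [vilaʃɛ]) shows [ʃ] unchanged in both environments, so [ʃ] cannot be basic with [s] derived before the CAUS suffix.
The underlying segment must be /s/; /k/ and /s/ become palato-alveolar [tʃ] and [ʃ] before a front vowel, yielding [ʃ] there.

/nalas/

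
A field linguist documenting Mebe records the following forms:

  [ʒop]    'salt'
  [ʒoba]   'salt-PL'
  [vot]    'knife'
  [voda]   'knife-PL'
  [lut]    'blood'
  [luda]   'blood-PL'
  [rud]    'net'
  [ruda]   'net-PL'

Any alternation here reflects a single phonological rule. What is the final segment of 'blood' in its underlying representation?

The root 'blood' surfaces as [lut] and [luda], with a stem-final [t] ~ [d] alternation.
If /d/ were underlying and a rule turned it into [t] in isolation, 'net' would also alternate; but it has [d] in both [rud] and [ruda].
The underlying segment must be /t/; voiceless stops become voiced between vowels, yielding [d] there.

/t/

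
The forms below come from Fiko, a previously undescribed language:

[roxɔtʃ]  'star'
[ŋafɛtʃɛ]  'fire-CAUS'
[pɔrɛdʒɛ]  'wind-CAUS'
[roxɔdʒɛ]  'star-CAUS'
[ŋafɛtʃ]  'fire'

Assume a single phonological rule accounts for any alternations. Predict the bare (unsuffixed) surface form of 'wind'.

The stem for 'star' ends in [dʒ] in [roxɔdʒɛ] but [tʃ] in [roxɔtʃ].
Compare 'fire', with invariant [tʃ] in [ŋafɛtʃɛ] and [ŋafɛtʃ]: an analysis with underlying /tʃ/ and a rule producing [dʒ] before the CAUS suffix would wrongly predict alternation here too.
The underlying segment must be /dʒ/; voiced obstruents become voiceless word-finally, yielding [tʃ] there.
From [pɔrɛdʒɛ] the stem 'wind' is /pɔrɛdʒ/; word-finally this yields [pɔrɛtʃ].

[pɔrɛtʃ]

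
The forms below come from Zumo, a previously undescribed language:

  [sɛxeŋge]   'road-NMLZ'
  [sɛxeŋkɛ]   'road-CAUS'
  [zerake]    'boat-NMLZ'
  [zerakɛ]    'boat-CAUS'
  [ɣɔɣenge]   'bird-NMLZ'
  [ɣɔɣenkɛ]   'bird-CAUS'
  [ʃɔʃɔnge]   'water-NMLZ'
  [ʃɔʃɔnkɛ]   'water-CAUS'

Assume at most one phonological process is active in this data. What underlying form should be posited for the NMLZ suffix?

The NMLZ morpheme has two allomorphs, [-ge] and [-ke].
The CAUS suffix, which begins with [k], is invariant after every stem; so [k] is not altered by any rule here.
The NMLZ suffix is therefore /-ge/ underlyingly, with post-vocalic devoicing: voiced stops become voiceless after a vowel.

/-ge/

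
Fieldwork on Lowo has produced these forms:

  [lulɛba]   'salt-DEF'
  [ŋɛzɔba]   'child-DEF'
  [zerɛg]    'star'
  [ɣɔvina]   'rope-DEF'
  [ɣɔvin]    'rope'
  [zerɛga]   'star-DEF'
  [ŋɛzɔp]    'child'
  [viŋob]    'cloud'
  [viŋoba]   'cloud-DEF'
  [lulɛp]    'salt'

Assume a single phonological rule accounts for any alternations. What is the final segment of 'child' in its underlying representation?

'child' shows [p] ~ [b] at the end of the stem ([ŋɛzɔp] vs [ŋɛzɔba]).
The stem 'cloud' ([viŋob], [viŋoba]) shows [b] unchanged in both environments, so [b] cannot be basic with [p] derived in isolation.
So /p/ is underlying, and a rule of intervocalic voicing — voiceless stops become voiced between vowels — gives [b].

/p/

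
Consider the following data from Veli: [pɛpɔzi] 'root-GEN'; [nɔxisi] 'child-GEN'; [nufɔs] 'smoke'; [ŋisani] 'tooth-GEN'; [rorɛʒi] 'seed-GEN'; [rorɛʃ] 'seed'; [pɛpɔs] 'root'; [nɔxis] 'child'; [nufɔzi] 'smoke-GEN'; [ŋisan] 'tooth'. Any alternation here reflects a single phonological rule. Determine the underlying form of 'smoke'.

The stem for 'smoke' ends in [s] in [nufɔs] but [z] in [nufɔzi].
If /s/ were underlying and a rule turned it into [z] before the GEN suffix, 'child' would also alternate; but it has [s] in both [nɔxis] and [nɔxisi].
The underlying segment must be /z/; voiced obstruents become voiceless word-finally, yielding [s] there.

/nufɔz/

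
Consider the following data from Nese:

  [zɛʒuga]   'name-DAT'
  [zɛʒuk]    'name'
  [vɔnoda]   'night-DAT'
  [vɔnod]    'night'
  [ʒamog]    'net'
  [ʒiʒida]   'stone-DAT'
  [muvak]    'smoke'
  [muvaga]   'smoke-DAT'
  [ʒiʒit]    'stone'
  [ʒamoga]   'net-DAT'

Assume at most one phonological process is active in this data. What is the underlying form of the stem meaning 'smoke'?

/muvak/

The stem for 'smoke' ends in [g] in [muvaga] but [k] in [muvak].
Compare 'net', with invariant [g] in [ʒamoga] and [ʒamog]: an analysis with underlying /g/ and a rule producing [k] in isolation would wrongly predict alternation here too.
The alternation reflects intervocalic voicing: voiceless stops become voiced between vowels. /k/ is underlying.
The underlying form of 'smoke' is therefore /muvak/.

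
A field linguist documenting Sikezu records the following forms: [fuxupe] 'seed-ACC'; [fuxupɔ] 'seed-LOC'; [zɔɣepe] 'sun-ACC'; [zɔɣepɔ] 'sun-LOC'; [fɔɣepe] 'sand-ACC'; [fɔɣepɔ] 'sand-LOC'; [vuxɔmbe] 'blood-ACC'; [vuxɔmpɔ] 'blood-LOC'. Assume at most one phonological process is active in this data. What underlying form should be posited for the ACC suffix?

The ACC suffix surfaces as [-be] and [-pe], depending on the final segment of the stem.
The LOC suffix, which begins with [p], is invariant after every stem; so [p] is not altered by any rule here.
So the underlying form is /-be/, and voiced stops become voiceless after a vowel.

/-be/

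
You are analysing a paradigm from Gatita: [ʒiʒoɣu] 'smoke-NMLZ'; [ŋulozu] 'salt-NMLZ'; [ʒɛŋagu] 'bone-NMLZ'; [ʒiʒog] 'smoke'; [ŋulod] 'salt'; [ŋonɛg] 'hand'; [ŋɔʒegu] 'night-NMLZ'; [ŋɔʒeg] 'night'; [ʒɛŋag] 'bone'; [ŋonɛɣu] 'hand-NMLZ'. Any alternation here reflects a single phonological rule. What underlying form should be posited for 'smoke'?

/ʒiʒoɣ/

The stem for 'smoke' ends in [g] in [ʒiʒog] but [ɣ] in [ʒiʒoɣu].
But 'night' keeps [g] in both environments ([ŋɔʒeg], [ŋɔʒegu]), so there is no rule changing /g/ to [ɣ] before the NMLZ suffix.
Therefore /ɣ/ is basic and [g] is derived by word-final hardening (voiced fricatives become stops word-finally).
So 'smoke' = /ʒiʒoɣ/.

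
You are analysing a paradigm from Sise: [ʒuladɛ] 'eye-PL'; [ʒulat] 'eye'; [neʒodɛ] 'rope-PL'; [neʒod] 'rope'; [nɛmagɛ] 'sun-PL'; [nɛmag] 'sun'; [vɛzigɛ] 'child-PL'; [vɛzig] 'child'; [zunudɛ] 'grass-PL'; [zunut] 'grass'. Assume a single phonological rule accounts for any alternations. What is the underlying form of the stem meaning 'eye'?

The stem for 'eye' ends in [d] in [ʒuladɛ] but [t] in [ʒulat].
But 'rope' keeps [d] in both environments ([neʒodɛ], [neʒod]), so there is no rule changing /d/ to [t] in isolation.
So /t/ is underlying, and a rule of intervocalic voicing — voiceless stops become voiced between vowels — gives [d].

/ʒulat/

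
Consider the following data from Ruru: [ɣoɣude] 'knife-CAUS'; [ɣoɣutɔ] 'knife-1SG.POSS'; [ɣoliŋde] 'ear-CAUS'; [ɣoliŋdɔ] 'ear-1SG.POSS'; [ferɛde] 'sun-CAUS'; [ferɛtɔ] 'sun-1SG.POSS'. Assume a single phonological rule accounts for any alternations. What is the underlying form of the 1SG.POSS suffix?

The 1SG.POSS suffix surfaces as [-dɔ] and [-tɔ], depending on the final segment of the stem.
By contrast the CAUS suffix keeps its initial [d] throughout — that segment must be underlying.
The 1SG.POSS suffix is therefore /-tɔ/ underlyingly, with post-nasal voicing: voiceless stops become voiced after a nasal.

/-tɔ/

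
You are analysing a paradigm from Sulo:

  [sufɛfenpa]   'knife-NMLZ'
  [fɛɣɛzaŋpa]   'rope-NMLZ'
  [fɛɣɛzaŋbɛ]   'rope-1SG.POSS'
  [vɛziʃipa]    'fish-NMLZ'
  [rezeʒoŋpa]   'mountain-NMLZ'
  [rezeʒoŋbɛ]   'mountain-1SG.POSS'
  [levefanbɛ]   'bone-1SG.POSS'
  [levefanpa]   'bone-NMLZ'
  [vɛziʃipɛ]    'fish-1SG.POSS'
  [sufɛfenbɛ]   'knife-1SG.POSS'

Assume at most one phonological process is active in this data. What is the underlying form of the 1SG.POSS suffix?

/-bɛ/

The 1SG.POSS suffix surfaces as [-bɛ] and [-pɛ], depending on the final segment of the stem.
The NMLZ suffix, which begins with [p], is invariant after every stem; so [p] is not altered by any rule here.
The 1SG.POSS suffix is therefore /-bɛ/ underlyingly, with post-vocalic devoicing: voiced stops become voiceless after a vowel.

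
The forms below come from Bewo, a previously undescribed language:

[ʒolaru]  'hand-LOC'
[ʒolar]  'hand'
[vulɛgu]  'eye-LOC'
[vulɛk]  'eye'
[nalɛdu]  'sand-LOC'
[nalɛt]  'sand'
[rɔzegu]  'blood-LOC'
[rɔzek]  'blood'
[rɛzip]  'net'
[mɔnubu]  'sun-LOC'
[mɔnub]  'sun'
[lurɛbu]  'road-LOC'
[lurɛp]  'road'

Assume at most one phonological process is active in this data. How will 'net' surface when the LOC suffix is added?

The stem for 'road' ends in [b] in [lurɛbu] but [p] in [lurɛp].
But 'sun' keeps [b] in both environments ([mɔnubu], [mɔnub]), so there is no rule changing /b/ to [p] in isolation.
So /p/ is underlying, and a rule of intervocalic voicing — voiceless stops become voiced between vowels — gives [b].
The one attested form of 'net', [rɛzip], shows underlying /rɛzip/. Applying the same rule between vowels gives [rɛzibu].

[rɛzibu]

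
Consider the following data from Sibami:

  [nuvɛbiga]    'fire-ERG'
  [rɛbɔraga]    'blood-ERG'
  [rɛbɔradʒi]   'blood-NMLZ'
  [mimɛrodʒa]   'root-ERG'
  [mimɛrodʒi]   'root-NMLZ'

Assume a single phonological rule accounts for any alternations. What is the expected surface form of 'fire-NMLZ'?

[nuvɛbidʒi]

'blood' shows [g] ~ [dʒ] at the end of the stem ([rɛbɔraga] vs [rɛbɔradʒi]).
If /dʒ/ were underlying and a rule turned it into [g] before the ERG suffix, 'root' would also alternate; but it has [dʒ] in both [mimɛrodʒa] and [mimɛrodʒi].
The underlying segment must be /g/; /g/ becomes palato-alveolar [dʒ] before a front vowel, yielding [dʒ] there.
The one attested form of 'fire', [nuvɛbiga], shows underlying /nuvɛbig/. Applying the same rule before a front vowel gives [nuvɛbidʒi].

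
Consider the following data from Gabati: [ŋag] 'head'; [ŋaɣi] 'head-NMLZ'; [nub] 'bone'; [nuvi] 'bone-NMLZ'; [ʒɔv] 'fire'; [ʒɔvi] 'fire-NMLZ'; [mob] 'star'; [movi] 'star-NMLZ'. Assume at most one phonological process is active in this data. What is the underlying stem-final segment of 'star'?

/b/

In [mob] and [movi] the final segment of 'star' alternates: [b] ~ [v].
If /v/ were underlying and a rule turned it into [b] in isolation, 'fire' would also alternate; but it has [v] in both [ʒɔv] and [ʒɔvi].
The underlying segment must be /b/; voiced stops become fricatives between vowels, yielding [v] there.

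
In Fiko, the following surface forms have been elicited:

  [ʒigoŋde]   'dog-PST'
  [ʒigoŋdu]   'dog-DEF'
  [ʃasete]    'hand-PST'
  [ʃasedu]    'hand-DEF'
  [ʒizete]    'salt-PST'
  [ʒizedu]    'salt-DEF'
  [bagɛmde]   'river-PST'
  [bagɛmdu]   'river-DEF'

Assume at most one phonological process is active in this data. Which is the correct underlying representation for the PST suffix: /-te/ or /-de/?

/-te/

The PST suffix surfaces as [-de] and [-te], depending on the final segment of the stem.
The DEF suffix, which begins with [d], is invariant after every stem; so [d] is not altered by any rule here.
So the underlying form is /-te/, and voiceless stops become voiced after a nasal.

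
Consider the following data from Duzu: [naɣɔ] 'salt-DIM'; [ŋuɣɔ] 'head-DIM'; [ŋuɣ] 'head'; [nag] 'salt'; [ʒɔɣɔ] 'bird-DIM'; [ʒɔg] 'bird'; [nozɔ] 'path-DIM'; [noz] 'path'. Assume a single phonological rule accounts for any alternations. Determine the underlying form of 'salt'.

The stem for 'salt' ends in [ɣ] in [naɣɔ] but [g] in [nag].
The stem 'head' ([ŋuɣɔ], [ŋuɣ]) shows [ɣ] unchanged in both environments, so [ɣ] cannot be basic with [g] derived in isolation.
The underlying segment must be /g/; voiced stops become fricatives between vowels, yielding [ɣ] there.
The underlying form of 'salt' is therefore /nag/.

/nag/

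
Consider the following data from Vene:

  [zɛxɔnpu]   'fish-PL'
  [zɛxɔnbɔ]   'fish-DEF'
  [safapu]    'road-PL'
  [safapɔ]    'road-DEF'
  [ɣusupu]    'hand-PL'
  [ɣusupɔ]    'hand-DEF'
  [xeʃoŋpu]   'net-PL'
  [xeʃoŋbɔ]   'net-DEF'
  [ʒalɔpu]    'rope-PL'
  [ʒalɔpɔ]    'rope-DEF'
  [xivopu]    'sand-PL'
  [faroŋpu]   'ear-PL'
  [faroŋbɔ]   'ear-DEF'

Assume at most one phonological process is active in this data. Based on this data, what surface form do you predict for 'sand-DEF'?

The DEF suffix surfaces as [-bɔ] and [-pɔ], depending on the final segment of the stem.
By contrast the PL suffix keeps its initial [p] throughout — that segment must be underlying.
The DEF suffix is therefore /-bɔ/ underlyingly, with post-vocalic devoicing: voiced stops become voiceless after a vowel.
After 'sand', which ends in a vowel, the suffix surfaces as [-pɔ], giving [xivopɔ].

[xivopɔ]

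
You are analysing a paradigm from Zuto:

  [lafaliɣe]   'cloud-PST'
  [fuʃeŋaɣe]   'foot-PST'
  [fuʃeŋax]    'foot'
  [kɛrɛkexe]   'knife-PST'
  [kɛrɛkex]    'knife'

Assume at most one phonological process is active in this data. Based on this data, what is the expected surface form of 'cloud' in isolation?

The root 'foot' surfaces as [fuʃeŋaɣe] and [fuʃeŋax], with a stem-final [ɣ] ~ [x] alternation.
But 'knife' keeps [x] in both environments ([kɛrɛkexe], [kɛrɛkex]), so there is no rule changing /x/ to [ɣ] before the PST suffix.
The alternation reflects word-final obstruent devoicing: voiced obstruents become voiceless word-finally. /ɣ/ is underlying.
From [lafaliɣe] the stem 'cloud' is /lafaliɣ/; word-finally this yields [lafalix].

[lafalix]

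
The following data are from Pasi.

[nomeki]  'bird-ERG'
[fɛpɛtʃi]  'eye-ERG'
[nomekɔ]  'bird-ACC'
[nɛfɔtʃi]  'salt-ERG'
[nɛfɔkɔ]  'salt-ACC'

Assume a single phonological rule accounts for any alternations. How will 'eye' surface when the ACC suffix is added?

[fɛpɛkɔ]

The root 'salt' surfaces as [nɛfɔtʃi] and [nɛfɔkɔ], with a stem-final [tʃ] ~ [k] alternation.
The stem 'bird' ([nomeki], [nomekɔ]) shows [k] unchanged in both environments, so [k] cannot be basic with [tʃ] derived before the ERG suffix.
The underlying segment must be /tʃ/; palato-alveolar /tʃ/ becomes [k] when no front vowel follows, yielding [k] there.
From [fɛpɛtʃi] the stem 'eye' is /fɛpɛtʃ/; when no front vowel follows this yields [fɛpɛkɔ].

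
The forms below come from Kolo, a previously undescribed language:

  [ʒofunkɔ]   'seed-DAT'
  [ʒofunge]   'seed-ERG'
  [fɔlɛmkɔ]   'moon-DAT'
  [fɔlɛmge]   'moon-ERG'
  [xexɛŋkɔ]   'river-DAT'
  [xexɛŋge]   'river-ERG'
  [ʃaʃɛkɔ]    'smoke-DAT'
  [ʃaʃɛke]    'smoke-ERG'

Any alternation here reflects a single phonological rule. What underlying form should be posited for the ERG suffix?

The ERG suffix surfaces as [-ge] and [-ke], depending on the final segment of the stem.
By contrast the DAT suffix keeps its initial [k] throughout — that segment must be underlying.
The ERG suffix is therefore /-ge/ underlyingly, with post-vocalic devoicing: voiced stops become voiceless after a vowel.

/-ge/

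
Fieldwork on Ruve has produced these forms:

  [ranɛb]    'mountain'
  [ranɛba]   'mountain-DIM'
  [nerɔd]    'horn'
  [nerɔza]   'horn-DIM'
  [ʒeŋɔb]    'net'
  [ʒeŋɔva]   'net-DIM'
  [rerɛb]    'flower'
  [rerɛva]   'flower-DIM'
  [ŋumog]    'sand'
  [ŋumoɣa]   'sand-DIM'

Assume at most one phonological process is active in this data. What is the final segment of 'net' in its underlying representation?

/v/

The root 'net' surfaces as [ʒeŋɔb] and [ʒeŋɔva], with a stem-final [b] ~ [v] alternation.
But 'mountain' keeps [b] in both environments ([ranɛb], [ranɛba]), so there is no rule changing /b/ to [v] before the DIM suffix.
The alternation reflects word-final hardening: voiced fricatives become stops word-finally. /v/ is underlying.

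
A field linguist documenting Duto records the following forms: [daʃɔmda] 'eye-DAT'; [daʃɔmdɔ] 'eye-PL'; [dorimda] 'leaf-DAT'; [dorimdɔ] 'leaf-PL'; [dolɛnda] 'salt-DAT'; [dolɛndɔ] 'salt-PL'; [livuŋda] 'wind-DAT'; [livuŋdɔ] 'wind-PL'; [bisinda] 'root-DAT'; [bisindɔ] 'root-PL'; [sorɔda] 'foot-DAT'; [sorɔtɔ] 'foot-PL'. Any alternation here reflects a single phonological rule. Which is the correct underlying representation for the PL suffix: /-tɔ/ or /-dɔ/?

The PL suffix surfaces as [-dɔ] and [-tɔ], depending on the final segment of the stem.
By contrast the DAT suffix keeps its initial [d] throughout — that segment must be underlying.
The PL suffix is therefore /-tɔ/ underlyingly, with post-nasal voicing: voiceless stops become voiced after a nasal.

/-tɔ/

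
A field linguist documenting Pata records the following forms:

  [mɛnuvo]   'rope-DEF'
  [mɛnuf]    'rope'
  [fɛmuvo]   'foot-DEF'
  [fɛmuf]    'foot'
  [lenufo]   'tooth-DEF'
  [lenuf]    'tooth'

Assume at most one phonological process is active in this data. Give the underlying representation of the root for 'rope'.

/mɛnuv/

The stem for 'rope' ends in [v] in [mɛnuvo] but [f] in [mɛnuf].
If /f/ were underlying and a rule turned it into [v] before the DEF suffix, 'tooth' would also alternate; but it has [f] in both [lenufo] and [lenuf].
The underlying segment must be /v/; voiced obstruents become voiceless word-finally, yielding [f] there.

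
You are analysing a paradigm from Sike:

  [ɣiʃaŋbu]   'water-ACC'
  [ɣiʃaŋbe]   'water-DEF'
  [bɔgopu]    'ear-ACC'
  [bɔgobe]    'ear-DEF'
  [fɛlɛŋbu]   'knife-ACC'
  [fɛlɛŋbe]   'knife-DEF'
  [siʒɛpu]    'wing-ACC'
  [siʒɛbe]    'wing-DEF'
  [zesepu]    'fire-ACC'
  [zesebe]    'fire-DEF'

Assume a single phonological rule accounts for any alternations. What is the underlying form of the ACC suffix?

The ACC morpheme has two allomorphs, [-bu] and [-pu].
The DEF suffix, which begins with [b], is invariant after every stem; so [b] is not altered by any rule here.
The ACC suffix is therefore /-pu/ underlyingly, with post-nasal voicing: voiceless stops become voiced after a nasal.

/-pu/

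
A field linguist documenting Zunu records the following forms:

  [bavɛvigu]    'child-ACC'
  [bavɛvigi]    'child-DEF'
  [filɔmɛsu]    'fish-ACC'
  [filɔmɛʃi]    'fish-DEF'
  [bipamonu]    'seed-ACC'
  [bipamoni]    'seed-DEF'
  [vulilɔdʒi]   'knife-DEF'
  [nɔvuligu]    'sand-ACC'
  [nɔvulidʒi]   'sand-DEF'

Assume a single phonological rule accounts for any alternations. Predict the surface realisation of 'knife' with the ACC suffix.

In [nɔvuligu] and [nɔvulidʒi] the final segment of 'sand' alternates: [g] ~ [dʒ].
If /g/ were underlying and a rule turned it into [dʒ] before the DEF suffix, 'child' would also alternate; but it has [g] in both [bavɛvigu] and [bavɛvigi].
The alternation reflects depalatalization: palato-alveolar /dʒ/ and /ʃ/ become [g] and [s] when no front vowel follows. /dʒ/ is underlying.
The one attested form of 'knife', [vulilɔdʒi], shows underlying /vulilɔdʒ/. Applying the same rule when no front vowel follows gives [vulilɔgu].

[vulilɔgu]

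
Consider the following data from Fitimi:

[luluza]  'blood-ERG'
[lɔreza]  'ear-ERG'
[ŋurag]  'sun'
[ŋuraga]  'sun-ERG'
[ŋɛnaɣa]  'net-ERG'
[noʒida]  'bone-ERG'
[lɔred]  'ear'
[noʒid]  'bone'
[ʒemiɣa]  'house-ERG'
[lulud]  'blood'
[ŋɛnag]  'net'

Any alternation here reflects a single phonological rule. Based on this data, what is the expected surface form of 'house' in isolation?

The root 'net' surfaces as [ŋɛnag] and [ŋɛnaɣa], with a stem-final [g] ~ [ɣ] alternation.
If /g/ were underlying and a rule turned it into [ɣ] before the ERG suffix, 'sun' would also alternate; but it has [g] in both [ŋurag] and [ŋuraga].
Therefore /ɣ/ is basic and [g] is derived by word-final hardening (voiced fricatives become stops word-finally).
From [ʒemiɣa] the stem 'house' is /ʒemiɣ/; word-finally this yields [ʒemig].

[ʒemig]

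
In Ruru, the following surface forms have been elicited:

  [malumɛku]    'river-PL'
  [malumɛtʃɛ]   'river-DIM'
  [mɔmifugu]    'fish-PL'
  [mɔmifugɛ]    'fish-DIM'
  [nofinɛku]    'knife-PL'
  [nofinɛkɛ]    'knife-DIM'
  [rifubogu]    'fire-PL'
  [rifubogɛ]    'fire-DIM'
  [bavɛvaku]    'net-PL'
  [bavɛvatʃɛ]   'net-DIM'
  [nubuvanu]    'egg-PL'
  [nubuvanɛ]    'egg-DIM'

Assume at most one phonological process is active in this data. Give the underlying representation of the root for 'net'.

/bavɛvatʃ/

The stem for 'net' ends in [k] in [bavɛvaku] but [tʃ] in [bavɛvatʃɛ].
If /k/ were underlying and a rule turned it into [tʃ] before the DIM suffix, 'knife' would also alternate; but it has [k] in both [nofinɛku] and [nofinɛkɛ].
The alternation reflects depalatalization: palato-alveolar /tʃ/ becomes [k] when no front vowel follows. /tʃ/ is underlying.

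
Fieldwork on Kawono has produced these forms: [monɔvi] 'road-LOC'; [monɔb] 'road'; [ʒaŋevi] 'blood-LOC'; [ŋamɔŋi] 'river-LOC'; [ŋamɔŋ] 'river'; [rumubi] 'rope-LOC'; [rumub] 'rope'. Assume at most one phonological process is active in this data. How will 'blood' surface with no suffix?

In [monɔvi] and [monɔb] the final segment of 'road' alternates: [v] ~ [b].
The stem 'rope' ([rumubi], [rumub]) shows [b] unchanged in both environments, so [b] cannot be basic with [v] derived before the LOC suffix.
So /v/ is underlying, and a rule of word-final hardening — voiced fricatives become stops word-finally — gives [b].
From [ʒaŋevi] the stem 'blood' is /ʒaŋev/; word-finally this yields [ʒaŋeb].

[ʒaŋeb]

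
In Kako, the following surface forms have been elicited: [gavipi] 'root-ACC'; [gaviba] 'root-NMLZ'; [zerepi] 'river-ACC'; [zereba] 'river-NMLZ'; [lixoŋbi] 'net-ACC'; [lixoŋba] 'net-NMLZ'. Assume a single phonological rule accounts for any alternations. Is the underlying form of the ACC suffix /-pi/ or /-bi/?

The ACC morpheme has two allomorphs, [-bi] and [-pi].
By contrast the NMLZ suffix keeps its initial [b] throughout — that segment must be underlying.
So the underlying form is /-pi/, and voiceless stops become voiced after a nasal.

/-pi/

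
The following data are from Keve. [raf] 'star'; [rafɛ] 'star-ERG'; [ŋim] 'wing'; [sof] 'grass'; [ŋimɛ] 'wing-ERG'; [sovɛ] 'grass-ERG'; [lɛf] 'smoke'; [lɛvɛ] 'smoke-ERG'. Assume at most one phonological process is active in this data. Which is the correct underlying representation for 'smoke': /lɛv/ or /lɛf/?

The root 'smoke' surfaces as [lɛvɛ] and [lɛf], with a stem-final [v] ~ [f] alternation.
If /f/ were underlying and a rule turned it into [v] before the ERG suffix, 'star' would also alternate; but it has [f] in both [rafɛ] and [raf].
The alternation reflects word-final obstruent devoicing: voiced obstruents become voiceless word-finally. /v/ is underlying.

/lɛv/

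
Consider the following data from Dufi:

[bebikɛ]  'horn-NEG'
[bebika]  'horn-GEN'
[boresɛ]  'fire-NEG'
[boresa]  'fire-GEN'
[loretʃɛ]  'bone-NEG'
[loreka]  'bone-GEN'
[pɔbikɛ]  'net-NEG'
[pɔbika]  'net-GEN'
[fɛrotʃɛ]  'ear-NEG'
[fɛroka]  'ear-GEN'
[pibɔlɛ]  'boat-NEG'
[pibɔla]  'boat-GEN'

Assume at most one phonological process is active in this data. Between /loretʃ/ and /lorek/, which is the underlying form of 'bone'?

In [loretʃɛ] and [loreka] the final segment of 'bone' alternates: [tʃ] ~ [k].
Compare 'net', with invariant [k] in [pɔbikɛ] and [pɔbika]: an analysis with underlying /k/ and a rule producing [tʃ] before the NEG suffix would wrongly predict alternation here too.
The underlying segment must be /tʃ/; palato-alveolar /tʃ/ becomes [k] when no front vowel follows, yielding [k] there.

/loretʃ/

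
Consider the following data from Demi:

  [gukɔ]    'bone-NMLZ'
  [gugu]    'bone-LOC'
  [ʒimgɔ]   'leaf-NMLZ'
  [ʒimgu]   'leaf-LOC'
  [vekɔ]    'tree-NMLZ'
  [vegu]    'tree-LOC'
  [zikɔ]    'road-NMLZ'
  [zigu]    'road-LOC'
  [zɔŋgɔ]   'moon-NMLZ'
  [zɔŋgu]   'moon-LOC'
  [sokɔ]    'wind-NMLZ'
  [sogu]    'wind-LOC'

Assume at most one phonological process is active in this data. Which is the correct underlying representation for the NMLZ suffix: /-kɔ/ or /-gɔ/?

/-kɔ/

The NMLZ suffix surfaces as [-gɔ] and [-kɔ], depending on the final segment of the stem.
The LOC suffix, which begins with [g], is invariant after every stem; so [g] is not altered by any rule here.
The NMLZ suffix is therefore /-kɔ/ underlyingly, with post-nasal voicing: voiceless stops become voiced after a nasal.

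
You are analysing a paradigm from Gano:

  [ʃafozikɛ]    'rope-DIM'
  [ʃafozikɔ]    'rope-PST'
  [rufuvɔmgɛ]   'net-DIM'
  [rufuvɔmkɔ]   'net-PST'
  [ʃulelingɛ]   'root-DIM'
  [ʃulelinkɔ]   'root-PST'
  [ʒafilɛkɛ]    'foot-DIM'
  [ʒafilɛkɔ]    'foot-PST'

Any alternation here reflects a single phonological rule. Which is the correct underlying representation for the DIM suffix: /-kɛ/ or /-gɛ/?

/-gɛ/

The DIM suffix surfaces as [-gɛ] and [-kɛ], depending on the final segment of the stem.
By contrast the PST suffix keeps its initial [k] throughout — that segment must be underlying.
So the underlying form is /-gɛ/, and voiced stops become voiceless after a vowel.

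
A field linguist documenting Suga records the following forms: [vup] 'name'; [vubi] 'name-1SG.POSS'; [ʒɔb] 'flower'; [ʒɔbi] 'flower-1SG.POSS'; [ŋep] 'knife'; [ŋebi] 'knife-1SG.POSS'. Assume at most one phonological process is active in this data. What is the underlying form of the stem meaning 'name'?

/vup/

The root 'name' surfaces as [vup] and [vubi], with a stem-final [p] ~ [b] alternation.
If /b/ were underlying and a rule turned it into [p] in isolation, 'flower' would also alternate; but it has [b] in both [ʒɔb] and [ʒɔbi].
The alternation reflects intervocalic voicing: voiceless stops become voiced between vowels. /p/ is underlying.
So 'name' = /vup/.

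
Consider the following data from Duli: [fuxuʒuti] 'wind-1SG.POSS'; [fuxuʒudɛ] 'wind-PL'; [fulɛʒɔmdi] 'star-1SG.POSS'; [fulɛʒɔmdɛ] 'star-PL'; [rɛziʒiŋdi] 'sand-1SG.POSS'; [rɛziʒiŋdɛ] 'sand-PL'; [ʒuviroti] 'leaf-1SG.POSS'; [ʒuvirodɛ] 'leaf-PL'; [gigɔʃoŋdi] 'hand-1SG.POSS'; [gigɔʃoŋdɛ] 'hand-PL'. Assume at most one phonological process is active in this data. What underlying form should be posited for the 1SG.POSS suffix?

/-ti/

The 1SG.POSS morpheme has two allomorphs, [-di] and [-ti].
By contrast the PL suffix keeps its initial [d] throughout — that segment must be underlying.
The 1SG.POSS suffix is therefore /-ti/ underlyingly, with post-nasal voicing: voiceless stops become voiced after a nasal.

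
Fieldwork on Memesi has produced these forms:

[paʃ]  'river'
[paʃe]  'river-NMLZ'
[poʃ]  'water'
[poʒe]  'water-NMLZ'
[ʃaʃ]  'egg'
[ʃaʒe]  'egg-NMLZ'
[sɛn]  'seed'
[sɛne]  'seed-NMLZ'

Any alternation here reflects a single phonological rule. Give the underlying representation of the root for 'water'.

The stem for 'water' ends in [ʃ] in [poʃ] but [ʒ] in [poʒe].
The stem 'river' ([paʃ], [paʃe]) shows [ʃ] unchanged in both environments, so [ʃ] cannot be basic with [ʒ] derived before the NMLZ suffix.
So /ʒ/ is underlying, and a rule of word-final obstruent devoicing — voiced obstruents become voiceless word-finally — gives [ʃ].

/poʒ/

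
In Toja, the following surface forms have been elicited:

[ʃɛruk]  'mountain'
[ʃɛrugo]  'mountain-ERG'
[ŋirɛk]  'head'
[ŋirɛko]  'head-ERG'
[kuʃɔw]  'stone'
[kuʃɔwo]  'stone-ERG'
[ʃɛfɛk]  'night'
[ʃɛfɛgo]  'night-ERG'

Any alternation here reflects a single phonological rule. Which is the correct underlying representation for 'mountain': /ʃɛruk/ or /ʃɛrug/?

/ʃɛrug/

In [ʃɛruk] and [ʃɛrugo] the final segment of 'mountain' alternates: [k] ~ [g].
If /k/ were underlying and a rule turned it into [g] before the ERG suffix, 'head' would also alternate; but it has [k] in both [ŋirɛk] and [ŋirɛko].
The underlying segment must be /g/; voiced obstruents become voiceless word-finally, yielding [k] there.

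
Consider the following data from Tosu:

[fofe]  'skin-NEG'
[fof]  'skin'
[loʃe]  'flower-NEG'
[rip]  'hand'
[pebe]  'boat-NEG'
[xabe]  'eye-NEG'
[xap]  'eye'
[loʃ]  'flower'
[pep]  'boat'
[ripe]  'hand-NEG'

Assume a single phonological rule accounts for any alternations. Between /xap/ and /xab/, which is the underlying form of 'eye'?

'eye' shows [b] ~ [p] at the end of the stem ([xabe] vs [xap]).
But 'hand' keeps [p] in both environments ([ripe], [rip]), so there is no rule changing /p/ to [b] before the NEG suffix.
So /b/ is underlying, and a rule of word-final obstruent devoicing — voiced obstruents become voiceless word-finally — gives [p].

/xab/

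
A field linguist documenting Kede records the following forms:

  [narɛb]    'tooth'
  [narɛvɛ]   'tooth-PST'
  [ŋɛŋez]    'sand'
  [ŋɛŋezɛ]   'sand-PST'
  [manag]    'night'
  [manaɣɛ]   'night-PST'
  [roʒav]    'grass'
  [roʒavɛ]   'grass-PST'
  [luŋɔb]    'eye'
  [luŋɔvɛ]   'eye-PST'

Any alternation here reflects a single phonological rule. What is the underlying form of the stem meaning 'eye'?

/luŋɔb/

In [luŋɔb] and [luŋɔvɛ] the final segment of 'eye' alternates: [b] ~ [v].
Compare 'grass', with invariant [v] in [roʒav] and [roʒavɛ]: an analysis with underlying /v/ and a rule producing [b] in isolation would wrongly predict alternation here too.
So /b/ is underlying, and a rule of intervocalic spirantization — voiced stops become fricatives between vowels — gives [v].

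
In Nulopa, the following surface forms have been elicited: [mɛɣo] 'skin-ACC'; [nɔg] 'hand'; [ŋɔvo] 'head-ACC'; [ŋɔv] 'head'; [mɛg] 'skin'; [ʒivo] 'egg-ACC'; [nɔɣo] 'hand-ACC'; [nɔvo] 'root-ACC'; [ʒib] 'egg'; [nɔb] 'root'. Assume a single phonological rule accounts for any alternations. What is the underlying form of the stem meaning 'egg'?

The stem for 'egg' ends in [b] in [ʒib] but [v] in [ʒivo].
Compare 'head', with invariant [v] in [ŋɔv] and [ŋɔvo]: an analysis with underlying /v/ and a rule producing [b] in isolation would wrongly predict alternation here too.
Therefore /b/ is basic and [v] is derived by intervocalic spirantization (voiced stops become fricatives between vowels).

/ʒib/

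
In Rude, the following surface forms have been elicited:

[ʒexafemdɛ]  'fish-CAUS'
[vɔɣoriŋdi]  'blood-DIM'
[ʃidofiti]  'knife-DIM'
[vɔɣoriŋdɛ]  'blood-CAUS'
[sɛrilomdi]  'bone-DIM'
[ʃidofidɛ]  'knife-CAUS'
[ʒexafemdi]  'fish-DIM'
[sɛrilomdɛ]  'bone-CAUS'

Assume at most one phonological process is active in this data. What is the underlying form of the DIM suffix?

/-ti/

The DIM suffix surfaces as [-di] and [-ti], depending on the final segment of the stem.
The CAUS suffix, which begins with [d], is invariant after every stem; so [d] is not altered by any rule here.
So the underlying form is /-ti/, and voiceless stops become voiced after a nasal.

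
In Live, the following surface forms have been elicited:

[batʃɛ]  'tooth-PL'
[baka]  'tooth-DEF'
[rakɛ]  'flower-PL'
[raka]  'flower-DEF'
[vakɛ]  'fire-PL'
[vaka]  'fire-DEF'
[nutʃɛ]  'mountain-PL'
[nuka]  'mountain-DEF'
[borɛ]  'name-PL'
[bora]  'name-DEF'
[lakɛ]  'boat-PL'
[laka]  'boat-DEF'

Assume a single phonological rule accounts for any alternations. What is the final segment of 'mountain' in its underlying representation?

/tʃ/

The stem for 'mountain' ends in [tʃ] in [nutʃɛ] but [k] in [nuka].
The stem 'boat' ([lakɛ], [laka]) shows [k] unchanged in both environments, so [k] cannot be basic with [tʃ] derived before the PL suffix.
Therefore /tʃ/ is basic and [k] is derived by depalatalization (palato-alveolar /tʃ/ becomes [k] when no front vowel follows).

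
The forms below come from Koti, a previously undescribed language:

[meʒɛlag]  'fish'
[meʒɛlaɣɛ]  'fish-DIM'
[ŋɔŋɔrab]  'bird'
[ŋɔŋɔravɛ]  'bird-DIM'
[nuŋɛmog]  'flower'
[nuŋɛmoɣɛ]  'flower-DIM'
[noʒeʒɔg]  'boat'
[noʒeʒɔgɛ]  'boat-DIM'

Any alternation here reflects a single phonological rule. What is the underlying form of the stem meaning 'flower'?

/nuŋɛmoɣ/

'flower' shows [g] ~ [ɣ] at the end of the stem ([nuŋɛmog] vs [nuŋɛmoɣɛ]).
But 'boat' keeps [g] in both environments ([noʒeʒɔg], [noʒeʒɔgɛ]), so there is no rule changing /g/ to [ɣ] before the DIM suffix.
The alternation reflects word-final hardening: voiced fricatives become stops word-finally. /ɣ/ is underlying.
So 'flower' = /nuŋɛmoɣ/.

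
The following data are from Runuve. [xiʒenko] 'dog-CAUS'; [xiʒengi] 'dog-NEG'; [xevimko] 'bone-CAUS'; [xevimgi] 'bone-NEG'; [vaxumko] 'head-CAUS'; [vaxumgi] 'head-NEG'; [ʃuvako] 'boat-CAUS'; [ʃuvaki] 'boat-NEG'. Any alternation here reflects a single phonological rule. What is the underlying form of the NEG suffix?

The NEG suffix surfaces as [-gi] and [-ki], depending on the final segment of the stem.
The CAUS suffix, which begins with [k], is invariant after every stem; so [k] is not altered by any rule here.
So the underlying form is /-gi/, and voiced stops become voiceless after a vowel.

/-gi/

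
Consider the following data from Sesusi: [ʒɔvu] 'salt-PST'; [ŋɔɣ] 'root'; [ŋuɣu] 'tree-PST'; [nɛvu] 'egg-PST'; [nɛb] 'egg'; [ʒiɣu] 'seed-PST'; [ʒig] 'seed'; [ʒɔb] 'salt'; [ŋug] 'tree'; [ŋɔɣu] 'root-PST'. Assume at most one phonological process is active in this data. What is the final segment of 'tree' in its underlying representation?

'tree' shows [ɣ] ~ [g] at the end of the stem ([ŋuɣu] vs [ŋug]).
Compare 'root', with invariant [ɣ] in [ŋɔɣu] and [ŋɔɣ]: an analysis with underlying /ɣ/ and a rule producing [g] in isolation would wrongly predict alternation here too.
The underlying segment must be /g/; voiced stops become fricatives between vowels, yielding [ɣ] there.

/g/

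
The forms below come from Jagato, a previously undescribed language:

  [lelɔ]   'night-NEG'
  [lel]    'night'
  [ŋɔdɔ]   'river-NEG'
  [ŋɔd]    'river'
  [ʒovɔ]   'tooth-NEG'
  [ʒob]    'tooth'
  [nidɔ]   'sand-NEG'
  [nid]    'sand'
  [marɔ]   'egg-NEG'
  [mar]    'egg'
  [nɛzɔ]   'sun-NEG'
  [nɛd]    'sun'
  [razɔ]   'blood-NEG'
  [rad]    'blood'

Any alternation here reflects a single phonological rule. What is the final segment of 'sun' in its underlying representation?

The root 'sun' surfaces as [nɛzɔ] and [nɛd], with a stem-final [z] ~ [d] alternation.
If /d/ were underlying and a rule turned it into [z] before the NEG suffix, 'sand' would also alternate; but it has [d] in both [nidɔ] and [nid].
Therefore /z/ is basic and [d] is derived by word-final hardening (voiced fricatives become stops word-finally).

/z/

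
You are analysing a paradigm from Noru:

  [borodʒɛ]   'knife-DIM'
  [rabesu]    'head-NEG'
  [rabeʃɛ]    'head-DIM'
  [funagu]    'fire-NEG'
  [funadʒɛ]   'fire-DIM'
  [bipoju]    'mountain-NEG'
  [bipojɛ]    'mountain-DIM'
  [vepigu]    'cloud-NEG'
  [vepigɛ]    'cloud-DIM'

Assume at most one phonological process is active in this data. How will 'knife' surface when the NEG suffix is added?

The root 'fire' surfaces as [funagu] and [funadʒɛ], with a stem-final [g] ~ [dʒ] alternation.
If /g/ were underlying and a rule turned it into [dʒ] before the DIM suffix, 'cloud' would also alternate; but it has [g] in both [vepigu] and [vepigɛ].
So /dʒ/ is underlying, and a rule of depalatalization — palato-alveolar /dʒ/ and /ʃ/ become [g] and [s] when no front vowel follows — gives [g].
From [borodʒɛ] the stem 'knife' is /borodʒ/; when no front vowel follows this yields [borogu].

[borogu]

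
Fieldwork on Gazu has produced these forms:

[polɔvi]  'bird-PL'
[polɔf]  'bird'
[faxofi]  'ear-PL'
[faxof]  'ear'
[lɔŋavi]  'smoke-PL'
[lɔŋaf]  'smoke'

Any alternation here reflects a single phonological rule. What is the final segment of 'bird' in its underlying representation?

The root 'bird' surfaces as [polɔvi] and [polɔf], with a stem-final [v] ~ [f] alternation.
If /f/ were underlying and a rule turned it into [v] before the PL suffix, 'ear' would also alternate; but it has [f] in both [faxofi] and [faxof].
The underlying segment must be /v/; voiced obstruents become voiceless word-finally, yielding [f] there.

/v/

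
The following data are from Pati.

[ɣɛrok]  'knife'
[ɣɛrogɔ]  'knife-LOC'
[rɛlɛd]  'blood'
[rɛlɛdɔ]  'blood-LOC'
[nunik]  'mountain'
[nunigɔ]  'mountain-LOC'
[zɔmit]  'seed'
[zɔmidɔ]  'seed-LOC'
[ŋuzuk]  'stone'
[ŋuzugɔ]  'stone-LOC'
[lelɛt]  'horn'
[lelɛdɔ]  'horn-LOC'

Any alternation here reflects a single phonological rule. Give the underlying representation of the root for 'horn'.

/lelɛt/

In [lelɛt] and [lelɛdɔ] the final segment of 'horn' alternates: [t] ~ [d].
If /d/ were underlying and a rule turned it into [t] in isolation, 'blood' would also alternate; but it has [d] in both [rɛlɛd] and [rɛlɛdɔ].
Therefore /t/ is basic and [d] is derived by intervocalic voicing (voiceless stops become voiced between vowels).
The underlying form of 'horn' is therefore /lelɛt/.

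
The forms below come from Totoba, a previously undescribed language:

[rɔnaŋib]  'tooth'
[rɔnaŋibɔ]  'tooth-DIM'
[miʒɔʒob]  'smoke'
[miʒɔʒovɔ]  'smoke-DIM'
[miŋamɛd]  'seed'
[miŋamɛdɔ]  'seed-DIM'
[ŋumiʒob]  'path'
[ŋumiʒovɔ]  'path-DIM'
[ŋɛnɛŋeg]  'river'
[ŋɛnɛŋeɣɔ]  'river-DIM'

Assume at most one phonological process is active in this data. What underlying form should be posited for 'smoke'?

'smoke' shows [b] ~ [v] at the end of the stem ([miʒɔʒob] vs [miʒɔʒovɔ]).
The stem 'tooth' ([rɔnaŋib], [rɔnaŋibɔ]) shows [b] unchanged in both environments, so [b] cannot be basic with [v] derived before the DIM suffix.
Therefore /v/ is basic and [b] is derived by word-final hardening (voiced fricatives become stops word-finally).
Hence 'smoke' is /miʒɔʒov/ underlyingly.

/miʒɔʒov/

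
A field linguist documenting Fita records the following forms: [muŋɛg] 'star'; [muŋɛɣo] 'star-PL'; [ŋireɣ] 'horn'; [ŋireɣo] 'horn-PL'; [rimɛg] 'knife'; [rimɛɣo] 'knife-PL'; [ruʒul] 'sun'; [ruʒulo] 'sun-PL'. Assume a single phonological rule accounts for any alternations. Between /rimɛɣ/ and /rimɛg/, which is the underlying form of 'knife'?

In [rimɛg] and [rimɛɣo] the final segment of 'knife' alternates: [g] ~ [ɣ].
The stem 'horn' ([ŋireɣ], [ŋireɣo]) shows [ɣ] unchanged in both environments, so [ɣ] cannot be basic with [g] derived in isolation.
Therefore /g/ is basic and [ɣ] is derived by intervocalic spirantization (voiced stops become fricatives between vowels).

/rimɛg/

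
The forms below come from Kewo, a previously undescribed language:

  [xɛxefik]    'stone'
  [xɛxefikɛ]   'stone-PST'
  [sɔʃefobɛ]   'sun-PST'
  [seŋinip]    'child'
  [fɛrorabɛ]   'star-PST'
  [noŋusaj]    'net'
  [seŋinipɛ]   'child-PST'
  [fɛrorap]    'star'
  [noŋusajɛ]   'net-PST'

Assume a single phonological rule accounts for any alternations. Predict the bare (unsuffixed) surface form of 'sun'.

[sɔʃefop]

The stem for 'star' ends in [b] in [fɛrorabɛ] but [p] in [fɛrorap].
If /p/ were underlying and a rule turned it into [b] before the PST suffix, 'child' would also alternate; but it has [p] in both [seŋinipɛ] and [seŋinip].
Therefore /b/ is basic and [p] is derived by word-final obstruent devoicing (voiced obstruents become voiceless word-finally).
From [sɔʃefobɛ] the stem 'sun' is /sɔʃefob/; word-finally this yields [sɔʃefop].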